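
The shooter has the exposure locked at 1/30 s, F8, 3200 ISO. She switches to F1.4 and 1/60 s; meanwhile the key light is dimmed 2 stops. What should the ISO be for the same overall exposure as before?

Scene light: 2 stops darker.
Aperture: f/8 → f/5.6 → f/4 → f/2.8 → f/2 → f/1.4 — 5 stops larger aperture (brighter).
Shutter speed: 1/30 → 1/60 — 1 stop faster (darker).
Net so far: 2 stops brighter. ISO: 3200 → 1600 → 800.

ISO 800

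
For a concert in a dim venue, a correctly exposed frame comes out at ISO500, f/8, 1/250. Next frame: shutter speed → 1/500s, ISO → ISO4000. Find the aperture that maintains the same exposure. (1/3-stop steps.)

Shutter speed: 1/250 → 1/320 → 1/400 → 1/500 — 1 stop shorter (darker).
ISO: 500 → 640 → 800 → 1000 → 1250 → 1600 → 2000 → 2500 → 3200 → 4000 — 3 stops raised (brighter).
Net change so far: 2 stops brighter. Offset with the aperture: f/8 → f/9 → f/10 → f/11 → f/13 → f/14 → f/16.

f/16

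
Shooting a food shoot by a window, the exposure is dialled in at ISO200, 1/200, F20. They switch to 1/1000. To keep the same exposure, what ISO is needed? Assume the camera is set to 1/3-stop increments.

Shutter speed: 1/200 → 1/250 → 1/320 → 1/400 → 1/500 → 1/640 → 1/800 → 1/1000 — 2 1/3 stops shorter (darker).
Need 2 1/3 stops brighter from the ISO: 200 → 250 → 320 → 400 → 500 → 640 → 800 → 1000.

ISO 1000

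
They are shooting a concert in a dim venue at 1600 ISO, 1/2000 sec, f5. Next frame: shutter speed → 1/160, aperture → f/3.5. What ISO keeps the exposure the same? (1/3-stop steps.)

Shutter speed: 1/2000 → 1/1600 → 1/1250 → 1/1000 → 1/800 → 1/640 → 1/500 → 1/400 → 1/320 → 1/250 → 1/200 → 1/160 — 3 2/3 stops slower (brighter).
Aperture: f/5 → f/4.5 → f/4 → f/3.5 — 1 stop wider (brighter).
Net change so far: 4 2/3 stops brighter. Offset with the ISO: 1600 → 1250 → 1000 → 800 → 640 → 500 → 400 → 320 → 250 → 200 → 160 → 125 → 100 → 80 → 64.

ISO 64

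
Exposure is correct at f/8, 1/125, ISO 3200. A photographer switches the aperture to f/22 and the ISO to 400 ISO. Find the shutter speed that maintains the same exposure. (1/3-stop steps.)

Aperture: f/8 → f/9 → f/10 → f/11 → f/13 → f/14 → f/16 → f/18 → f/20 → f/22 — 3 stops stopped down (darker).
ISO: 3200 → 2500 → 2000 → 1600 → 1250 → 1000 → 800 → 640 → 500 → 400 — 3 stops lower (darker).
Net change so far: 6 stops darker. Offset with the shutter speed: 1/125 → 1/100 → 1/80 → 1/60 → 1/50 → 1/40 → 1/30 → 1/25 → 1/20 → 1/15 → 1/13 → 1/10 → 1/8 → 1/6 → 1/5 → 1/4 → 0.3 → 0.4 → 0.5.

0.5 s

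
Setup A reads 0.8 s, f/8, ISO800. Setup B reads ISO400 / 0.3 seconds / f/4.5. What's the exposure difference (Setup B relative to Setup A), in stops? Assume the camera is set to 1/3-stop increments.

2/3 stop darker

Aperture: f/8 → f/7.1 → f/6.3 → f/5.6 → f/5 → f/4.5 — 1 2/3 stops opened up (brighter).
Shutter speed: 0.8 → 0.6 → 0.5 → 0.4 → 0.3 — 1 1/3 stops faster (darker).
ISO: 800 → 640 → 500 → 400 — 1 stop dropped (darker).
Net: +1 2/3 −1 1/3 −1 = −2/3 stops.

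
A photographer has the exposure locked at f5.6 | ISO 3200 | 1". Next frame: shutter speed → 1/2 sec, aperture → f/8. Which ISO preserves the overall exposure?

Shutter speed: 1 → 1/2 — 1 stop shorter (darker).
Aperture: f/5.6 → f/8 — 1 stop stopped down (darker).
Net change so far: 2 stops darker. Offset with the ISO: 3200 → 6400 → 12800.

ISO 12800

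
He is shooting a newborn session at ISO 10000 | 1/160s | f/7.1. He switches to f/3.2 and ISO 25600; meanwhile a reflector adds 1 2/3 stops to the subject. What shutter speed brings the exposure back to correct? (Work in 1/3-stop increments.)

1/6400s

Scene light: 1 2/3 stops brighter.
Aperture: f/7.1 → f/6.3 → f/5.6 → f/5 → f/4.5 → f/4 → f/3.5 → f/3.2 — 2 1/3 stops wider (brighter).
ISO: 10000 → 12800 → 16000 → 20000 → 25600 — 1 1/3 stops higher (brighter).
Net so far: 5 1/3 stops brighter. Shutter speed: 1/160 → 1/200 → 1/250 → 1/320 → 1/400 → 1/500 → 1/640 → 1/800 → 1/1000 → 1/1250 → 1/1600 → 1/2000 → 1/2500 → 1/3200 → 1/4000 → 1/5000 → 1/6400.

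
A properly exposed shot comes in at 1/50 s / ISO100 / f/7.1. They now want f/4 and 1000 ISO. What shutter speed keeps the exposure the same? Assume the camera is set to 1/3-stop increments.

Aperture: f/7.1 → f/6.3 → f/5.6 → f/5 → f/4.5 → f/4 — 1 2/3 stops wider (brighter).
ISO: 100 → 125 → 160 → 200 → 250 → 320 → 400 → 500 → 640 → 800 → 1000 — 3 1/3 stops raised (brighter).
Net change so far: 5 stops brighter. Offset with the shutter speed: 1/50 → 1/60 → 1/80 → 1/100 → 1/125 → 1/160 → 1/200 → 1/250 → 1/320 → 1/400 → 1/500 → 1/640 → 1/800 → 1/1000 → 1/1250 → 1/1600.

1/1600s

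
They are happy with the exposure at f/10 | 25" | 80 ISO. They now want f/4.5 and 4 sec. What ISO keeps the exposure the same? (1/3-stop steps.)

ISO 100

Aperture: f/10 → f/9 → f/8 → f/7.1 → f/6.3 → f/5.6 → f/5 → f/4.5 — 2 1/3 stops larger aperture (brighter).
Shutter speed: 25 → 20 → 15 → 13 → 10 → 8 → 6 → 5 → 4 — 2 2/3 stops shorter (darker).
Net change so far: 1/3 stop darker. Offset with the ISO: 80 → 100.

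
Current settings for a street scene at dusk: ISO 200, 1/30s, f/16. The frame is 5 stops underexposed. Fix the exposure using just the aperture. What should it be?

f/2.8

Underexposed by 5 stops → need 5 stops brighter.
Aperture: f/16 → f/11 → f/8 → f/5.6 → f/4 → f/2.8.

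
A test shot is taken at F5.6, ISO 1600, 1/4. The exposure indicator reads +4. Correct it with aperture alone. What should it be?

Overexposed by 4 stops → need 4 stops darker.
Aperture: f/5.6 → f/8 → f/11 → f/16 → f/22.

f/22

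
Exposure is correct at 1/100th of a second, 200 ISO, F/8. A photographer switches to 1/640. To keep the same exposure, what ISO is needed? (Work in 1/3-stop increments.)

ISO 1250

Shutter speed: 1/100 → 1/125 → 1/160 → 1/200 → 1/250 → 1/320 → 1/400 → 1/500 → 1/640 — 2 2/3 stops shorter (darker).
Need 2 2/3 stops brighter from the ISO: 200 → 250 → 320 → 400 → 500 → 640 → 800 → 1000 → 1250.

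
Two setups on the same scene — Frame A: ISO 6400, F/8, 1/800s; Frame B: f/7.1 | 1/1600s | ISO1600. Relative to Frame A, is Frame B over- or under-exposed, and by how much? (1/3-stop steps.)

2 2/3 stops darker

Aperture: f/8 → f/7.1 — 1/3 stop opened up (brighter).
Shutter speed: 1/800 → 1/1000 → 1/1250 → 1/1600 — 1 stop faster (darker).
ISO: 6400 → 5000 → 4000 → 3200 → 2500 → 2000 → 1600 — 2 stops dropped (darker).
Net: +1/3 −1 −2 = −2 2/3 stops.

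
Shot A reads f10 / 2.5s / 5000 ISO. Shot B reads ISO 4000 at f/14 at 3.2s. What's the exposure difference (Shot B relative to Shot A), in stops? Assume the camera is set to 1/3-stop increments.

1 stop darker

Aperture: f/10 → f/11 → f/13 → f/14 — 1 stop smaller aperture (darker).
Shutter speed: 2.5 → 3.2 — 1/3 stop slower (brighter).
ISO: 5000 → 4000 — 1/3 stop lower (darker).
Net: −1 +1/3 −1/3 = −1 stop.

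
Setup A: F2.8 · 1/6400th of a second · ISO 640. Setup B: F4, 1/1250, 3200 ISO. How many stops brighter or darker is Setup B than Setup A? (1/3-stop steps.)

3 2/3 stops brighter

Aperture: f/2.8 → f/3.2 → f/3.5 → f/4 — 1 stop narrower (darker).
Shutter speed: 1/6400 → 1/5000 → 1/4000 → 1/3200 → 1/2500 → 1/2000 → 1/1600 → 1/1250 — 2 1/3 stops slower (brighter).
ISO: 640 → 800 → 1000 → 1250 → 1600 → 2000 → 2500 → 3200 — 2 1/3 stops higher (brighter).
Net: −1 +2 1/3 +2 1/3 = +3 2/3 stops.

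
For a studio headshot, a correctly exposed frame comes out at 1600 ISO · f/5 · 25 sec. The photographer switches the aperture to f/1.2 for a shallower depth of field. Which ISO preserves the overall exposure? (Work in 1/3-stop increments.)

ISO 100

Aperture: f/5 → f/4.5 → f/4 → f/3.5 → f/3.2 → f/2.8 → f/2.5 → f/2.2 → f/2 → f/1.8 → f/1.6 → f/1.4 → f/1.2 — 4 stops larger aperture (brighter).
Need 4 stops darker from the ISO: 1600 → 1250 → 1000 → 800 → 640 → 500 → 400 → 320 → 250 → 200 → 160 → 125 → 100.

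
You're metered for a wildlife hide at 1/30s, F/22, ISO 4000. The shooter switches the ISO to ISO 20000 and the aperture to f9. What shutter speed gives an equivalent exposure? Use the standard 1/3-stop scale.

1/1000s

ISO: 4000 → 5000 → 6400 → 8000 → 10000 → 12800 → 16000 → 20000 — 2 1/3 stops raised (brighter).
Aperture: f/22 → f/20 → f/18 → f/16 → f/14 → f/13 → f/11 → f/10 → f/9 — 2 2/3 stops larger aperture (brighter).
Net change so far: 5 stops brighter. Offset with the shutter speed: 1/30 → 1/40 → 1/50 → 1/60 → 1/80 → 1/100 → 1/125 → 1/160 → 1/200 → 1/250 → 1/320 → 1/400 → 1/500 → 1/640 → 1/800 → 1/1000.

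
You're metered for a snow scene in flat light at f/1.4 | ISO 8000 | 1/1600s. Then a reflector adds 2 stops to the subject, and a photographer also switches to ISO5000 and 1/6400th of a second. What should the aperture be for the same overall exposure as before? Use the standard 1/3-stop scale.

Scene light: 2 stops brighter.
ISO: 8000 → 6400 → 5000 — 2/3 stop dropped (darker).
Shutter speed: 1/1600 → 1/2000 → 1/2500 → 1/3200 → 1/4000 → 1/5000 → 1/6400 — 2 stops shorter (darker).
Net so far: 2/3 stop darker. Aperture: f/1.4 → f/1.2 → f/1.1.

f/1.1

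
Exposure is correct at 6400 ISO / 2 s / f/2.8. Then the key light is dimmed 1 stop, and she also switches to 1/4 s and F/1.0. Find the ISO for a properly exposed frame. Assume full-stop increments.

Scene light: 1 stop darker.
Shutter speed: 2 → 1 → 1/2 → 1/4 — 3 stops shorter (darker).
Aperture: f/2.8 → f/2 → f/1.4 → f/1.0 — 3 stops wider (brighter).
Net so far: 1 stop darker. ISO: 6400 → 12800.

ISO 12800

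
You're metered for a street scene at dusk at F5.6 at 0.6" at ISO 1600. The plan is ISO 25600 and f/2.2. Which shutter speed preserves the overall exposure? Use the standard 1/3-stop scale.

1/160s

ISO: 1600 → 2000 → 2500 → 3200 → 4000 → 5000 → 6400 → 8000 → 10000 → 12800 → 16000 → 20000 → 25600 — 4 stops higher (brighter).
Aperture: f/5.6 → f/5 → f/4.5 → f/4 → f/3.5 → f/3.2 → f/2.8 → f/2.5 → f/2.2 — 2 2/3 stops opened up (brighter).
Net change so far: 6 2/3 stops brighter. Offset with the shutter speed: 0.6 → 0.5 → 0.4 → 0.3 → 1/4 → 1/5 → 1/6 → 1/8 → 1/10 → 1/13 → 1/15 → 1/20 → 1/25 → 1/30 → 1/40 → 1/50 → 1/60 → 1/80 → 1/100 → 1/125 → 1/160.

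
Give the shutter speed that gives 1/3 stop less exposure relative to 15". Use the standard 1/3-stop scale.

Shutter speed: 15 → 13 — 1/3 stop shorter (darker).

13 s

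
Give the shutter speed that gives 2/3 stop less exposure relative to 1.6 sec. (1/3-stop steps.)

1 s

Shutter speed: 1.6 → 1.3 → 1 — 2/3 stop faster (darker).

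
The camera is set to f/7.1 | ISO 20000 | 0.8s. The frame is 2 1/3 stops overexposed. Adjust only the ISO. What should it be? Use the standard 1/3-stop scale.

Overexposed by 2 1/3 stops → need 2 1/3 stops darker.
ISO: 20000 → 16000 → 12800 → 10000 → 8000 → 6400 → 5000 → 4000.

ISO 4000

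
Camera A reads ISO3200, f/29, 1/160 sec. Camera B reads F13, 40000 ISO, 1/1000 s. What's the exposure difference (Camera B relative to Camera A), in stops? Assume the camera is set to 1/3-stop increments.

3 1/3 stops brighter

Aperture: f/29 → f/25 → f/22 → f/20 → f/18 → f/16 → f/14 → f/13 — 2 1/3 stops larger aperture (brighter).
Shutter speed: 1/160 → 1/200 → 1/250 → 1/320 → 1/400 → 1/500 → 1/640 → 1/800 → 1/1000 — 2 2/3 stops shorter (darker).
ISO: 3200 → 4000 → 5000 → 6400 → 8000 → 10000 → 12800 → 16000 → 20000 → 25600 → 32000 → 40000 — 3 2/3 stops raised (brighter).
Net: +2 1/3 −2 2/3 +3 2/3 = +3 1/3 stops.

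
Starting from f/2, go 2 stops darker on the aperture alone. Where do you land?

f/4

Aperture: f/2 → f/2.8 → f/4 — 2 stops narrower (darker).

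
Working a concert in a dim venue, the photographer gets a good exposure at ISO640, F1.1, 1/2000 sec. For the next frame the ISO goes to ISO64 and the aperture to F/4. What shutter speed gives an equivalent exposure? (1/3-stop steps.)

ISO: 640 → 500 → 400 → 320 → 250 → 200 → 160 → 125 → 100 → 80 → 64 — 3 1/3 stops lower (darker).
Aperture: f/1.1 → f/1.2 → f/1.4 → f/1.6 → f/1.8 → f/2 → f/2.2 → f/2.5 → f/2.8 → f/3.2 → f/3.5 → f/4 — 3 2/3 stops stopped down (darker).
Net change so far: 7 stops darker. Offset with the shutter speed: 1/2000 → 1/1600 → 1/1250 → 1/1000 → 1/800 → 1/640 → 1/500 → 1/400 → 1/320 → 1/250 → 1/200 → 1/160 → 1/125 → 1/100 → 1/80 → 1/60 → 1/50 → 1/40 → 1/30 → 1/25 → 1/20 → 1/15.

1/15s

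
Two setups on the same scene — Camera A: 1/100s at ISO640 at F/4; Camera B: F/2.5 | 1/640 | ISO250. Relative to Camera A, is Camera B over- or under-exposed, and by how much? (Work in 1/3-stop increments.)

2 2/3 stops darker

Aperture: f/4 → f/3.5 → f/3.2 → f/2.8 → f/2.5 — 1 1/3 stops opened up (brighter).
Shutter speed: 1/100 → 1/125 → 1/160 → 1/200 → 1/250 → 1/320 → 1/400 → 1/500 → 1/640 — 2 2/3 stops shorter (darker).
ISO: 640 → 500 → 400 → 320 → 250 — 1 1/3 stops dropped (darker).
Net: +1 1/3 −2 2/3 −1 1/3 = −2 2/3 stops.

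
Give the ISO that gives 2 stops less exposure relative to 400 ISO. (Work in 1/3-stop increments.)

ISO 100

ISO: 400 → 320 → 250 → 200 → 160 → 125 → 100 — 2 stops lower (darker).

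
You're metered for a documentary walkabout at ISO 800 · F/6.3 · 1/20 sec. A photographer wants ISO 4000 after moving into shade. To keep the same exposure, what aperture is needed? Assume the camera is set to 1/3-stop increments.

f/14

ISO: 800 → 1000 → 1250 → 1600 → 2000 → 2500 → 3200 → 4000 — 2 1/3 stops raised (brighter).
Need 2 1/3 stops darker from the aperture: f/6.3 → f/7.1 → f/8 → f/9 → f/10 → f/11 → f/13 → f/14.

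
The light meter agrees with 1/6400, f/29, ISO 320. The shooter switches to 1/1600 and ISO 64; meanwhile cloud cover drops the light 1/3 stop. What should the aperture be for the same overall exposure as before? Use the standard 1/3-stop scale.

Scene light: 1/3 stop darker.
Shutter speed: 1/6400 → 1/5000 → 1/4000 → 1/3200 → 1/2500 → 1/2000 → 1/1600 — 2 stops slower (brighter).
ISO: 320 → 250 → 200 → 160 → 125 → 100 → 80 → 64 — 2 1/3 stops lower (darker).
Net so far: 2/3 stop darker. Aperture: f/29 → f/25 → f/22.

f/22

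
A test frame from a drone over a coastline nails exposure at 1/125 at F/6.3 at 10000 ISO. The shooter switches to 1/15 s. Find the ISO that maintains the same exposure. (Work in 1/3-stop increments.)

Shutter speed: 1/125 → 1/100 → 1/80 → 1/60 → 1/50 → 1/40 → 1/30 → 1/25 → 1/20 → 1/15 — 3 stops slower (brighter).
Need 3 stops darker from the ISO: 10000 → 8000 → 6400 → 5000 → 4000 → 3200 → 2500 → 2000 → 1600 → 1250.

ISO 1250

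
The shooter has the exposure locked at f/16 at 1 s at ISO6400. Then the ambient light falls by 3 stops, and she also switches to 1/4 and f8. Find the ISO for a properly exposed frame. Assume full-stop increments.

ISO 51200

Scene light: 3 stops darker.
Shutter speed: 1 → 1/2 → 1/4 — 2 stops shorter (darker).
Aperture: f/16 → f/11 → f/8 — 2 stops wider (brighter).
Net so far: 3 stops darker. ISO: 6400 → 12800 → 25600 → 51200.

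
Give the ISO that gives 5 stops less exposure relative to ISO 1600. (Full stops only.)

ISO 50

ISO: 1600 → 800 → 400 → 200 → 100 → 50 — 5 stops lower (darker).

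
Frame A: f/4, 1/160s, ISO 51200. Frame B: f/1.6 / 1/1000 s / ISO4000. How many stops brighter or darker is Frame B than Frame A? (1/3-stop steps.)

3 2/3 stops darker

Aperture: f/4 → f/3.5 → f/3.2 → f/2.8 → f/2.5 → f/2.2 → f/2 → f/1.8 → f/1.6 — 2 2/3 stops larger aperture (brighter).
Shutter speed: 1/160 → 1/200 → 1/250 → 1/320 → 1/400 → 1/500 → 1/640 → 1/800 → 1/1000 — 2 2/3 stops shorter (darker).
ISO: 51200 → 40000 → 32000 → 25600 → 20000 → 16000 → 12800 → 10000 → 8000 → 6400 → 5000 → 4000 — 3 2/3 stops dropped (darker).
Net: +2 2/3 −2 2/3 −3 2/3 = −3 2/3 stops.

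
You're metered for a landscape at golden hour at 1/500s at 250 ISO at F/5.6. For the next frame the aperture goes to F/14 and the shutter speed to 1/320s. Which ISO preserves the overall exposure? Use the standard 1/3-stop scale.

Aperture: f/5.6 → f/6.3 → f/7.1 → f/8 → f/9 → f/10 → f/11 → f/13 → f/14 — 2 2/3 stops narrower (darker).
Shutter speed: 1/500 → 1/400 → 1/320 — 2/3 stop slower (brighter).
Net change so far: 2 stops darker. Offset with the ISO: 250 → 320 → 400 → 500 → 640 → 800 → 1000.

ISO 1000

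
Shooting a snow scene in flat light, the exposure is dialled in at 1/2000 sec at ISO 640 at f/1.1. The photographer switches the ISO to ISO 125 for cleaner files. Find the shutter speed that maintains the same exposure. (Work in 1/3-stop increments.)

ISO: 640 → 500 → 400 → 320 → 250 → 200 → 160 → 125 — 2 1/3 stops dropped (darker).
Need 2 1/3 stops brighter from the shutter speed: 1/2000 → 1/1600 → 1/1250 → 1/1000 → 1/800 → 1/640 → 1/500 → 1/400.

1/400s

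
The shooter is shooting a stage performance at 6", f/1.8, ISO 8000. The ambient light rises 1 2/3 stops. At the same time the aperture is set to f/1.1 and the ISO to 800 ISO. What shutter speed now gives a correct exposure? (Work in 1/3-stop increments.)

Scene light: 1 2/3 stops brighter.
Aperture: f/1.8 → f/1.6 → f/1.4 → f/1.2 → f/1.1 — 1 1/3 stops opened up (brighter).
ISO: 8000 → 6400 → 5000 → 4000 → 3200 → 2500 → 2000 → 1600 → 1250 → 1000 → 800 — 3 1/3 stops dropped (darker).
Net so far: 1/3 stop darker. Shutter speed: 6 → 8.

8 s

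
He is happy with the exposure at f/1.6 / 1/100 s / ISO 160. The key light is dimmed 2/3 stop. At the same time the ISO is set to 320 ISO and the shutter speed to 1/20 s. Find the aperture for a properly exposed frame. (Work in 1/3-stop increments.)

f/4

Scene light: 2/3 stop darker.
ISO: 160 → 200 → 250 → 320 — 1 stop raised (brighter).
Shutter speed: 1/100 → 1/80 → 1/60 → 1/50 → 1/40 → 1/30 → 1/25 → 1/20 — 2 1/3 stops longer (brighter).
Net so far: 2 2/3 stops brighter. Aperture: f/1.6 → f/1.8 → f/2 → f/2.2 → f/2.5 → f/2.8 → f/3.2 → f/3.5 → f/4.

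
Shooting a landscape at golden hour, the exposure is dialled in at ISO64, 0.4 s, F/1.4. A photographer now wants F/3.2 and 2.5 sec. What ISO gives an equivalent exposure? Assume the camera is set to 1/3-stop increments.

Aperture: f/1.4 → f/1.6 → f/1.8 → f/2 → f/2.2 → f/2.5 → f/2.8 → f/3.2 — 2 1/3 stops smaller aperture (darker).
Shutter speed: 0.4 → 0.5 → 0.6 → 0.8 → 1 → 1.3 → 1.6 → 2 → 2.5 — 2 2/3 stops longer (brighter).
Net change so far: 1/3 stop brighter. Offset with the ISO: 64 → 50.

ISO 50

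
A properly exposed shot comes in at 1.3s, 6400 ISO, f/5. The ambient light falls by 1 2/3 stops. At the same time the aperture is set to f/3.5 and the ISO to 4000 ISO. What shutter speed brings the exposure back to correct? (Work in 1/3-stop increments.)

3.2 s

Scene light: 1 2/3 stops darker.
Aperture: f/5 → f/4.5 → f/4 → f/3.5 — 1 stop larger aperture (brighter).
ISO: 6400 → 5000 → 4000 — 2/3 stop lower (darker).
Net so far: 1 1/3 stops darker. Shutter speed: 1.3 → 1.6 → 2 → 2.5 → 3.2.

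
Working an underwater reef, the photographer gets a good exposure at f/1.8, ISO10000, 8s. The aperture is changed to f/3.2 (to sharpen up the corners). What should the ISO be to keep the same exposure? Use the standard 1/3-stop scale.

ISO 32000

Aperture: f/1.8 → f/2 → f/2.2 → f/2.5 → f/2.8 → f/3.2 — 1 2/3 stops narrower (darker).
Need 1 2/3 stops brighter from the ISO: 10000 → 12800 → 16000 → 20000 → 25600 → 32000.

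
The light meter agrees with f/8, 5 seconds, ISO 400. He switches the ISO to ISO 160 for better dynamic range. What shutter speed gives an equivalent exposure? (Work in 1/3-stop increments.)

ISO: 400 → 320 → 250 → 200 → 160 — 1 1/3 stops lower (darker).
Need 1 1/3 stops brighter from the shutter speed: 5 → 6 → 8 → 10 → 13.

13 s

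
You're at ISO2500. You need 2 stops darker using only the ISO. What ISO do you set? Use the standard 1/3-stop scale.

ISO 640

ISO: 2500 → 2000 → 1600 → 1250 → 1000 → 800 → 640 — 2 stops lower (darker).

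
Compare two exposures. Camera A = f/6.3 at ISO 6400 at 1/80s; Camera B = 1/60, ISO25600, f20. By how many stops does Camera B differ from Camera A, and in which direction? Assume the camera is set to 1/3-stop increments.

Aperture: f/6.3 → f/7.1 → f/8 → f/9 → f/10 → f/11 → f/13 → f/14 → f/16 → f/18 → f/20 — 3 1/3 stops narrower (darker).
Shutter speed: 1/80 → 1/60 — 1/3 stop longer (brighter).
ISO: 6400 → 8000 → 10000 → 12800 → 16000 → 20000 → 25600 — 2 stops higher (brighter).
Net: −3 1/3 +1/3 +2 = −1 stop.

1 stop darker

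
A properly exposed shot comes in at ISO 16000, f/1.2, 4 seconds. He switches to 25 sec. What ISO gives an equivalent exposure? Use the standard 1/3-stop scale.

Shutter speed: 4 → 5 → 6 → 8 → 10 → 13 → 15 → 20 → 25 — 2 2/3 stops longer (brighter).
Need 2 2/3 stops darker from the ISO: 16000 → 12800 → 10000 → 8000 → 6400 → 5000 → 4000 → 3200 → 2500.

ISO 2500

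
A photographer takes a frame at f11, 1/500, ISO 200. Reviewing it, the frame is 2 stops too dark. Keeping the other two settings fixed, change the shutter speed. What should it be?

Underexposed by 2 stops → need 2 stops brighter.
Shutter speed: 1/500 → 1/250 → 1/125.

1/125s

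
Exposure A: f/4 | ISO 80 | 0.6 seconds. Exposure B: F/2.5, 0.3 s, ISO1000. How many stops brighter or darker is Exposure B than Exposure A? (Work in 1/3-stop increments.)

Aperture: f/4 → f/3.5 → f/3.2 → f/2.8 → f/2.5 — 1 1/3 stops opened up (brighter).
Shutter speed: 0.6 → 0.5 → 0.4 → 0.3 — 1 stop faster (darker).
ISO: 80 → 100 → 125 → 160 → 200 → 250 → 320 → 400 → 500 → 640 → 800 → 1000 — 3 2/3 stops raised (brighter).
Net: +1 1/3 −1 +3 2/3 = +4 stops.

4 stops brighter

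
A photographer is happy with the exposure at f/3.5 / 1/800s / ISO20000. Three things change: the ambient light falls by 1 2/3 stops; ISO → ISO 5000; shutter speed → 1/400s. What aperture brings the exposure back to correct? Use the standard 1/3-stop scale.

Scene light: 1 2/3 stops darker.
ISO: 20000 → 16000 → 12800 → 10000 → 8000 → 6400 → 5000 — 2 stops lower (darker).
Shutter speed: 1/800 → 1/640 → 1/500 → 1/400 — 1 stop slower (brighter).
Net so far: 2 2/3 stops darker. Aperture: f/3.5 → f/3.2 → f/2.8 → f/2.5 → f/2.2 → f/2 → f/1.8 → f/1.6 → f/1.4.

f/1.4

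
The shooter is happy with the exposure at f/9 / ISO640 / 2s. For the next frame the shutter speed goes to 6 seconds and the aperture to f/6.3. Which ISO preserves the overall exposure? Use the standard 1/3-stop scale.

ISO 100

Shutter speed: 2 → 2.5 → 3.2 → 4 → 5 → 6 — 1 2/3 stops longer (brighter).
Aperture: f/9 → f/8 → f/7.1 → f/6.3 — 1 stop wider (brighter).
Net change so far: 2 2/3 stops brighter. Offset with the ISO: 640 → 500 → 400 → 320 → 250 → 200 → 160 → 125 → 100.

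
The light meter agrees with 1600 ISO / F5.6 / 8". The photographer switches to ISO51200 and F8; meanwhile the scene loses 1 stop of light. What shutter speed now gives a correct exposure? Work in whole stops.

1 s

Scene light: 1 stop darker.
ISO: 1600 → 3200 → 6400 → 12800 → 25600 → 51200 — 5 stops raised (brighter).
Aperture: f/5.6 → f/8 — 1 stop smaller aperture (darker).
Net so far: 3 stops brighter. Shutter speed: 8 → 4 → 2 → 1.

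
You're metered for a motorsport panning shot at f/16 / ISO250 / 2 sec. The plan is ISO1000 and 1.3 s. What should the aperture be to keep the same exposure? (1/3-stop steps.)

ISO: 250 → 320 → 400 → 500 → 640 → 800 → 1000 — 2 stops higher (brighter).
Shutter speed: 2 → 1.6 → 1.3 — 2/3 stop shorter (darker).
Net change so far: 1 1/3 stops brighter. Offset with the aperture: f/16 → f/18 → f/20 → f/22 → f/25.

f/25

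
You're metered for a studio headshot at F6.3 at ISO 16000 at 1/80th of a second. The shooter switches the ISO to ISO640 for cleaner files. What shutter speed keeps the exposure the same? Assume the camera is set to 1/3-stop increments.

0.3 s

ISO: 16000 → 12800 → 10000 → 8000 → 6400 → 5000 → 4000 → 3200 → 2500 → 2000 → 1600 → 1250 → 1000 → 800 → 640 — 4 2/3 stops dropped (darker).
Need 4 2/3 stops brighter from the shutter speed: 1/80 → 1/60 → 1/50 → 1/40 → 1/30 → 1/25 → 1/20 → 1/15 → 1/13 → 1/10 → 1/8 → 1/6 → 1/5 → 1/4 → 0.3.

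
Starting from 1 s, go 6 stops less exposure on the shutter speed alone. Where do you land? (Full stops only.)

Shutter speed: 1 → 1/2 → 1/4 → 1/8 → 1/15 → 1/30 → 1/60 — 6 stops shorter (darker).

1/60s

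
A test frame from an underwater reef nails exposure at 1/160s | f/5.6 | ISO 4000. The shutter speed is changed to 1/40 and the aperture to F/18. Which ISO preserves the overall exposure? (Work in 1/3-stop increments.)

Shutter speed: 1/160 → 1/125 → 1/100 → 1/80 → 1/60 → 1/50 → 1/40 — 2 stops slower (brighter).
Aperture: f/5.6 → f/6.3 → f/7.1 → f/8 → f/9 → f/10 → f/11 → f/13 → f/14 → f/16 → f/18 — 3 1/3 stops smaller aperture (darker).
Net change so far: 1 1/3 stops darker. Offset with the ISO: 4000 → 5000 → 6400 → 8000 → 10000.

ISO 10000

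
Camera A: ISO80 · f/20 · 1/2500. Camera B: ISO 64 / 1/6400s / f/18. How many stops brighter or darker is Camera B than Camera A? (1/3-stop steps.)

Aperture: f/20 → f/18 — 1/3 stop larger aperture (brighter).
Shutter speed: 1/2500 → 1/3200 → 1/4000 → 1/5000 → 1/6400 — 1 1/3 stops shorter (darker).
ISO: 80 → 64 — 1/3 stop dropped (darker).
Net: +1/3 −1 1/3 −1/3 = −1 1/3 stops.

1 1/3 stops darker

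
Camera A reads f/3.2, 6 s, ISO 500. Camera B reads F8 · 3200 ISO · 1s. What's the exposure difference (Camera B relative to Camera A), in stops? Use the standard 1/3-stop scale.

2 2/3 stops darker

Aperture: f/3.2 → f/3.5 → f/4 → f/4.5 → f/5 → f/5.6 → f/6.3 → f/7.1 → f/8 — 2 2/3 stops smaller aperture (darker).
Shutter speed: 6 → 5 → 4 → 3.2 → 2.5 → 2 → 1.6 → 1.3 → 1 — 2 2/3 stops faster (darker).
ISO: 500 → 640 → 800 → 1000 → 1250 → 1600 → 2000 → 2500 → 3200 — 2 2/3 stops higher (brighter).
Net: −2 2/3 −2 2/3 +2 2/3 = −2 2/3 stops.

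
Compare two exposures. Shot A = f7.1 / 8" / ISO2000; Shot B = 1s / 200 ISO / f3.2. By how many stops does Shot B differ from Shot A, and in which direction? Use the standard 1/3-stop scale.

Aperture: f/7.1 → f/6.3 → f/5.6 → f/5 → f/4.5 → f/4 → f/3.5 → f/3.2 — 2 1/3 stops opened up (brighter).
Shutter speed: 8 → 6 → 5 → 4 → 3.2 → 2.5 → 2 → 1.6 → 1.3 → 1 — 3 stops faster (darker).
ISO: 2000 → 1600 → 1250 → 1000 → 800 → 640 → 500 → 400 → 320 → 250 → 200 — 3 1/3 stops lower (darker).
Net: +2 1/3 −3 −3 1/3 = −4 stops.

4 stops darker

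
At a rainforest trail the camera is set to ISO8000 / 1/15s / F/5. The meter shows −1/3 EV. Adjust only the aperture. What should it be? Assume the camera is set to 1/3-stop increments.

f/4.5

Underexposed by 1/3 stop → need 1/3 stop brighter.
Aperture: f/5 → f/4.5.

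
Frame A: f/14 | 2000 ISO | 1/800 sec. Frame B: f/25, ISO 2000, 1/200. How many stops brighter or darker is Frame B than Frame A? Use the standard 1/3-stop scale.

1/3 stop brighter

Aperture: f/14 → f/16 → f/18 → f/20 → f/22 → f/25 — 1 2/3 stops smaller aperture (darker).
Shutter speed: 1/800 → 1/640 → 1/500 → 1/400 → 1/320 → 1/250 → 1/200 — 2 stops longer (brighter).
ISO: unchanged.
Net: −1 2/3 +2 = +1/3 stops.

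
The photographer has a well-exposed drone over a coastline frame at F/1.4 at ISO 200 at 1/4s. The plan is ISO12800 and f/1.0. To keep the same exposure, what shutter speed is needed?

1/500s

ISO: 200 → 400 → 800 → 1600 → 3200 → 6400 → 12800 — 6 stops raised (brighter).
Aperture: f/1.4 → f/1.0 — 1 stop larger aperture (brighter).
Net change so far: 7 stops brighter. Offset with the shutter speed: 1/4 → 1/8 → 1/15 → 1/30 → 1/60 → 1/125 → 1/250 → 1/500.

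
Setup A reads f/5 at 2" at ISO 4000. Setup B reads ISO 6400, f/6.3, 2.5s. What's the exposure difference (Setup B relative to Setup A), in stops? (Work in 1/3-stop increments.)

Aperture: f/5 → f/5.6 → f/6.3 — 2/3 stop stopped down (darker).
Shutter speed: 2 → 2.5 — 1/3 stop longer (brighter).
ISO: 4000 → 5000 → 6400 — 2/3 stop raised (brighter).
Net: −2/3 +1/3 +2/3 = +1/3 stops.

1/3 stop brighter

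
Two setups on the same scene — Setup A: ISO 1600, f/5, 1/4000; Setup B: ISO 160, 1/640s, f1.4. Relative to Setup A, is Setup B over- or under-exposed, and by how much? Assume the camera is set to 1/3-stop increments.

3 stops brighter

Aperture: f/5 → f/4.5 → f/4 → f/3.5 → f/3.2 → f/2.8 → f/2.5 → f/2.2 → f/2 → f/1.8 → f/1.6 → f/1.4 — 3 2/3 stops larger aperture (brighter).
Shutter speed: 1/4000 → 1/3200 → 1/2500 → 1/2000 → 1/1600 → 1/1250 → 1/1000 → 1/800 → 1/640 — 2 2/3 stops slower (brighter).
ISO: 1600 → 1250 → 1000 → 800 → 640 → 500 → 400 → 320 → 250 → 200 → 160 — 3 1/3 stops lower (darker).
Net: +3 2/3 +2 2/3 −3 1/3 = +3 stops.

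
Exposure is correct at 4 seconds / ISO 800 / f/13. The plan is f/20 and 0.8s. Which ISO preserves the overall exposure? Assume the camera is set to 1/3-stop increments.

Aperture: f/13 → f/14 → f/16 → f/18 → f/20 — 1 1/3 stops stopped down (darker).
Shutter speed: 4 → 3.2 → 2.5 → 2 → 1.6 → 1.3 → 1 → 0.8 — 2 1/3 stops faster (darker).
Net change so far: 3 2/3 stops darker. Offset with the ISO: 800 → 1000 → 1250 → 1600 → 2000 → 2500 → 3200 → 4000 → 5000 → 6400 → 8000 → 10000.

ISO 10000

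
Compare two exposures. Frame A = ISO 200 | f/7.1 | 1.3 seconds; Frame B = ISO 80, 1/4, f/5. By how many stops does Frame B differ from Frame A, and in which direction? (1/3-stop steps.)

Aperture: f/7.1 → f/6.3 → f/5.6 → f/5 — 1 stop wider (brighter).
Shutter speed: 1.3 → 1 → 0.8 → 0.6 → 0.5 → 0.4 → 0.3 → 1/4 — 2 1/3 stops shorter (darker).
ISO: 200 → 160 → 125 → 100 → 80 — 1 1/3 stops dropped (darker).
Net: +1 −2 1/3 −1 1/3 = −2 2/3 stops.

2 2/3 stops darker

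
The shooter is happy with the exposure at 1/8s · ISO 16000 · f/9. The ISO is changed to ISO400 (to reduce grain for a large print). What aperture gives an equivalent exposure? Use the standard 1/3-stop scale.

f/1.4

ISO: 16000 → 12800 → 10000 → 8000 → 6400 → 5000 → 4000 → 3200 → 2500 → 2000 → 1600 → 1250 → 1000 → 800 → 640 → 500 → 400 — 5 1/3 stops lower (darker).
Need 5 1/3 stops brighter from the aperture: f/9 → f/8 → f/7.1 → f/6.3 → f/5.6 → f/5 → f/4.5 → f/4 → f/3.5 → f/3.2 → f/2.8 → f/2.5 → f/2.2 → f/2 → f/1.8 → f/1.6 → f/1.4.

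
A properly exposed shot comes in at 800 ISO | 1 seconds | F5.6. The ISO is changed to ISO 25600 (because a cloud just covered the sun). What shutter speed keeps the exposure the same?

1/30s

ISO: 800 → 1600 → 3200 → 6400 → 12800 → 25600 — 5 stops higher (brighter).
Need 5 stops darker from the shutter speed: 1 → 1/2 → 1/4 → 1/8 → 1/15 → 1/30.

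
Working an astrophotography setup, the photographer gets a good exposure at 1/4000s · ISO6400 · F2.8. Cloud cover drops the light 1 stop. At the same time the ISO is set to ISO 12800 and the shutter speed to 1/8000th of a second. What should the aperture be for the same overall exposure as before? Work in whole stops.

Scene light: 1 stop darker.
ISO: 6400 → 12800 — 1 stop higher (brighter).
Shutter speed: 1/4000 → 1/8000 — 1 stop faster (darker).
Net so far: 1 stop darker. Aperture: f/2.8 → f/2.

f/2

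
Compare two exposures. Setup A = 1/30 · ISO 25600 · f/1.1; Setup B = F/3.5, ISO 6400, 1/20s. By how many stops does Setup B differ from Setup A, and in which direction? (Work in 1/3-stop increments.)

Aperture: f/1.1 → f/1.2 → f/1.4 → f/1.6 → f/1.8 → f/2 → f/2.2 → f/2.5 → f/2.8 → f/3.2 → f/3.5 — 3 1/3 stops narrower (darker).
Shutter speed: 1/30 → 1/25 → 1/20 — 2/3 stop slower (brighter).
ISO: 25600 → 20000 → 16000 → 12800 → 10000 → 8000 → 6400 — 2 stops lower (darker).
Net: −3 1/3 +2/3 −2 = −4 2/3 stops.

4 2/3 stops darker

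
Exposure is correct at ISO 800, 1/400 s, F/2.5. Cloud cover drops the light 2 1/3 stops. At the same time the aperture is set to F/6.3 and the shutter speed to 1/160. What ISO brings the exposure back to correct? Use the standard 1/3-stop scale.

ISO 10000

Scene light: 2 1/3 stops darker.
Aperture: f/2.5 → f/2.8 → f/3.2 → f/3.5 → f/4 → f/4.5 → f/5 → f/5.6 → f/6.3 — 2 2/3 stops stopped down (darker).
Shutter speed: 1/400 → 1/320 → 1/250 → 1/200 → 1/160 — 1 1/3 stops slower (brighter).
Net so far: 3 2/3 stops darker. ISO: 800 → 1000 → 1250 → 1600 → 2000 → 2500 → 3200 → 4000 → 5000 → 6400 → 8000 → 10000.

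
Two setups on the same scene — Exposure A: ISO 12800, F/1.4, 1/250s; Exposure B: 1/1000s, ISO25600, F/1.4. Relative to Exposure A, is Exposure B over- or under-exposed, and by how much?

1 stop darker

Aperture: unchanged.
Shutter speed: 1/250 → 1/500 → 1/1000 — 2 stops shorter (darker).
ISO: 12800 → 25600 — 1 stop raised (brighter).
Net: −2 +1 = −1 stop.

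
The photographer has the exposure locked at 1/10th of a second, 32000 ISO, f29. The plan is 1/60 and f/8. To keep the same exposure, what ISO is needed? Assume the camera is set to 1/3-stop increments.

Shutter speed: 1/10 → 1/13 → 1/15 → 1/20 → 1/25 → 1/30 → 1/40 → 1/50 → 1/60 — 2 2/3 stops shorter (darker).
Aperture: f/29 → f/25 → f/22 → f/20 → f/18 → f/16 → f/14 → f/13 → f/11 → f/10 → f/9 → f/8 — 3 2/3 stops wider (brighter).
Net change so far: 1 stop brighter. Offset with the ISO: 32000 → 25600 → 20000 → 16000.

ISO 16000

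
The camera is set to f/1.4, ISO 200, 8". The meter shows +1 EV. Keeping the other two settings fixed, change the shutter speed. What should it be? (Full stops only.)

4 s

Overexposed by 1 stop → need 1 stop darker.
Shutter speed: 8 → 4.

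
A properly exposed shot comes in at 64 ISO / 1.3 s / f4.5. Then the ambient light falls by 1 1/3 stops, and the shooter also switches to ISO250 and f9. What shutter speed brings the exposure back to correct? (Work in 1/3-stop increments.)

3.2 s

Scene light: 1 1/3 stops darker.
ISO: 64 → 80 → 100 → 125 → 160 → 200 → 250 — 2 stops higher (brighter).
Aperture: f/4.5 → f/5 → f/5.6 → f/6.3 → f/7.1 → f/8 → f/9 — 2 stops narrower (darker).
Net so far: 1 1/3 stops darker. Shutter speed: 1.3 → 1.6 → 2 → 2.5 → 3.2.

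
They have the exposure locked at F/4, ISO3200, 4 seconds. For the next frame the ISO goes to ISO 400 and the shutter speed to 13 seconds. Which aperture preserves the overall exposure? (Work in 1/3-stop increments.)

ISO: 3200 → 2500 → 2000 → 1600 → 1250 → 1000 → 800 → 640 → 500 → 400 — 3 stops lower (darker).
Shutter speed: 4 → 5 → 6 → 8 → 10 → 13 — 1 2/3 stops slower (brighter).
Net change so far: 1 1/3 stops darker. Offset with the aperture: f/4 → f/3.5 → f/3.2 → f/2.8 → f/2.5.

f/2.5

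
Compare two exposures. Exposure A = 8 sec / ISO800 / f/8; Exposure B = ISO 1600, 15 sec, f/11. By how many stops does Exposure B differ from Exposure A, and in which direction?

Aperture: f/8 → f/11 — 1 stop narrower (darker).
Shutter speed: 8 → 15 — 1 stop slower (brighter).
ISO: 800 → 1600 — 1 stop higher (brighter).
Net: −1 +1 +1 = +1 stop.

1 stop brighter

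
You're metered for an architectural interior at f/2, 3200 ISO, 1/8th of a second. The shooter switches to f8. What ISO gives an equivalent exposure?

Aperture: f/2 → f/2.8 → f/4 → f/5.6 → f/8 — 4 stops stopped down (darker).
Need 4 stops brighter from the ISO: 3200 → 6400 → 12800 → 25600 → 51200.

ISO 51200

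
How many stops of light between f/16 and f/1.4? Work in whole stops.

7 stops

f/16 → f/11 → f/8 → f/5.6 → f/4 → f/2.8 → f/2 → f/1.4 — count the steps: 7 stops.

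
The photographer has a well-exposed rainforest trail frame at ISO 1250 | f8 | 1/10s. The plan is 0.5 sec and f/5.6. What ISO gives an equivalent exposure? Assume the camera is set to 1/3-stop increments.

ISO 125

Shutter speed: 1/10 → 1/8 → 1/6 → 1/5 → 1/4 → 0.3 → 0.4 → 0.5 — 2 1/3 stops longer (brighter).
Aperture: f/8 → f/7.1 → f/6.3 → f/5.6 — 1 stop larger aperture (brighter).
Net change so far: 3 1/3 stops brighter. Offset with the ISO: 1250 → 1000 → 800 → 640 → 500 → 400 → 320 → 250 → 200 → 160 → 125.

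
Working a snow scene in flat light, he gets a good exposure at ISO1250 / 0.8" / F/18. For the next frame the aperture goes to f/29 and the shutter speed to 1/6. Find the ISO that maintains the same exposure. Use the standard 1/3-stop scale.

Aperture: f/18 → f/20 → f/22 → f/25 → f/29 — 1 1/3 stops narrower (darker).
Shutter speed: 0.8 → 0.6 → 0.5 → 0.4 → 0.3 → 1/4 → 1/5 → 1/6 — 2 1/3 stops faster (darker).
Net change so far: 3 2/3 stops darker. Offset with the ISO: 1250 → 1600 → 2000 → 2500 → 3200 → 4000 → 5000 → 6400 → 8000 → 10000 → 12800 → 16000.

ISO 16000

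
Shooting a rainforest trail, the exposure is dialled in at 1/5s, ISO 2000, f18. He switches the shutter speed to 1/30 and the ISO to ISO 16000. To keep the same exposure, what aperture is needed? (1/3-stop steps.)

Shutter speed: 1/5 → 1/6 → 1/8 → 1/10 → 1/13 → 1/15 → 1/20 → 1/25 → 1/30 — 2 2/3 stops shorter (darker).
ISO: 2000 → 2500 → 3200 → 4000 → 5000 → 6400 → 8000 → 10000 → 12800 → 16000 — 3 stops higher (brighter).
Net change so far: 1/3 stop brighter. Offset with the aperture: f/18 → f/20.

f/20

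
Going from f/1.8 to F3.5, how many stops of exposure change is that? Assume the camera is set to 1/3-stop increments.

2 stops

f/1.8 → f/2 → f/2.2 → f/2.5 → f/2.8 → f/3.2 → f/3.5 — count the steps: 6 third-stops = 2 stops.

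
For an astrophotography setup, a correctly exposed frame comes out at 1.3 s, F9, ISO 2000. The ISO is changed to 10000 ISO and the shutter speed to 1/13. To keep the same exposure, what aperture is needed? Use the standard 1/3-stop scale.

f/5

ISO: 2000 → 2500 → 3200 → 4000 → 5000 → 6400 → 8000 → 10000 — 2 1/3 stops raised (brighter).
Shutter speed: 1.3 → 1 → 0.8 → 0.6 → 0.5 → 0.4 → 0.3 → 1/4 → 1/5 → 1/6 → 1/8 → 1/10 → 1/13 — 4 stops faster (darker).
Net change so far: 1 2/3 stops darker. Offset with the aperture: f/9 → f/8 → f/7.1 → f/6.3 → f/5.6 → f/5.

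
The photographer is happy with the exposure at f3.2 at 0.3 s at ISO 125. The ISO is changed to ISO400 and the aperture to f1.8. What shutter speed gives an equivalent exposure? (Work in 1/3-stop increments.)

ISO: 125 → 160 → 200 → 250 → 320 → 400 — 1 2/3 stops raised (brighter).
Aperture: f/3.2 → f/2.8 → f/2.5 → f/2.2 → f/2 → f/1.8 — 1 2/3 stops wider (brighter).
Net change so far: 3 1/3 stops brighter. Offset with the shutter speed: 0.3 → 1/4 → 1/5 → 1/6 → 1/8 → 1/10 → 1/13 → 1/15 → 1/20 → 1/25 → 1/30.

1/30s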